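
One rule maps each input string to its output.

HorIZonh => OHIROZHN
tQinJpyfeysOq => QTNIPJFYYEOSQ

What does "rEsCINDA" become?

The transformation: swap each adjacent pair of characters (1↔2, 3↔4, ...), then convert every letter to uppercase.
Applying both steps to "rEsCINDA": "ErCsNIAD", then "ERCSNIAD".

ERCSNIAD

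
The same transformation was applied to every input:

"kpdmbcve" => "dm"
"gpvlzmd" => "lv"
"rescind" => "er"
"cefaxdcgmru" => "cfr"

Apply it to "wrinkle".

kr

The pattern: sort the characters into alphabetical order, then keep one character in every 3, starting at position 3 (positions 3rd, 6th, 9th, ...).
Starting from "wrinkle": after the first operation, "eiklnrw"; after the second, "kr".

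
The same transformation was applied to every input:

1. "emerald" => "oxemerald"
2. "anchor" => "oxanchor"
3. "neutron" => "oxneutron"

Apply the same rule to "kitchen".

oxkitchen

Looking at the pairs, the operation is to prepend "ox".
Doing the same to "kitchen": "oxkitchen".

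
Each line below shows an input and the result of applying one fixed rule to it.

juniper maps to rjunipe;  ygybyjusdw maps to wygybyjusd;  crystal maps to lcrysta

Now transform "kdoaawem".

mkdoaawe

Rule — move the last character to the front.
Doing the same to "kdoaawem": "mkdoaawe".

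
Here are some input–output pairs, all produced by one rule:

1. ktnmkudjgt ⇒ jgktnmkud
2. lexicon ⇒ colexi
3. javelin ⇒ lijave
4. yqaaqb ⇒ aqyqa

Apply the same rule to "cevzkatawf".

Looking at the pairs, the operation is to delete the last character, then move the last 2 characters to the front (rotate right by 2).
On "cevzkatawf" that produces "awcevzkat".
(Check on "javelin": → "javeli" → "lijave" ✓)

awcevzkat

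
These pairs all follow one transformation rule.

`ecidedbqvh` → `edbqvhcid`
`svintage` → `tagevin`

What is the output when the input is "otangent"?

The transformation: delete the first character, then move the first 3 characters to the end (rotate left by 3).
Doing the same to "otangent": "genttan".

genttan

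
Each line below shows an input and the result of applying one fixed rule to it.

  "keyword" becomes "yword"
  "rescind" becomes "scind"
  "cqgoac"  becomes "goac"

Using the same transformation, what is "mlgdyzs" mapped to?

gdyzs

The pattern: delete the first 2 characters.
"mlgdyzs" → "gdyzs".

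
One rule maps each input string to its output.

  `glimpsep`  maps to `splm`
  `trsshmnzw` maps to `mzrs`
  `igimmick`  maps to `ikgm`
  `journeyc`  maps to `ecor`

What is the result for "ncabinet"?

The rule is to keep every other character starting from the second (positions 2nd, 4th, 6th, ...), then move the last 2 characters to the front (rotate right by 2).
On "ncabinet": the first step gives "cbnt", and the second then gives "ntcb".

ntcb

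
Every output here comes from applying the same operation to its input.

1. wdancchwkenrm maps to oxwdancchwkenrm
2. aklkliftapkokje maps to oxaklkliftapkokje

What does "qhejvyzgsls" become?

oxqhejvyzgsls

What's happening: prepend "ox".
Doing the same to "qhejvyzgsls": "oxqhejvyzgsls".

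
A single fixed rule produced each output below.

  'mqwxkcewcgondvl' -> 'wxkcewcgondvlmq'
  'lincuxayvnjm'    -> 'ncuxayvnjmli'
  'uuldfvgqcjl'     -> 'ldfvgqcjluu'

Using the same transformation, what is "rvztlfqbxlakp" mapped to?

What's happening: move the first 2 characters to the end (rotate left by 2).
Doing the same to "rvztlfqbxlakp": "ztlfqbxlakprv".

ztlfqbxlakprv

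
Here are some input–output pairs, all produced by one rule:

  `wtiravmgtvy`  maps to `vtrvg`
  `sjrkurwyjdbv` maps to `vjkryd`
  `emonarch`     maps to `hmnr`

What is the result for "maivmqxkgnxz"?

zavqkn

The rule is to keep every other character starting from the second (positions 2nd, 4th, 6th, ...), then move the last character to the front.
Starting from "maivmqxkgnxz": after the first operation, "avqknz"; after the second, "zavqkn".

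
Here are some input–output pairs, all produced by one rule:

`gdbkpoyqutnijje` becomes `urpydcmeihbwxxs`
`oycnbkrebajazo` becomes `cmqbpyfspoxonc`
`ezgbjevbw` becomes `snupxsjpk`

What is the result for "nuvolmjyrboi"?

What's happening: shift every letter 12 places backward in the alphabet (wrapping around).
So "nuvolmjyrboi" becomes "bijczaxmfpcw".

bijczaxmfpcw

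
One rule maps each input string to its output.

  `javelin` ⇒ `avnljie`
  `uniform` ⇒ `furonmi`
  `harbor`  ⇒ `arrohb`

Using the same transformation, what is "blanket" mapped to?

atnlkeb

Rule — sort the characters into reverse alphabetical order, then move the last character to the front.
Applying both steps to "blanket": "tnlkeba", then "atnlkeb".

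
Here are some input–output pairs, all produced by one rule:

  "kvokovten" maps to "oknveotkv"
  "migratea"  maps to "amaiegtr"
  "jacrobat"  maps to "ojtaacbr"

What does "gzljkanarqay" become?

Each output is the input with this applied: take characters alternately from the front and the back (1st, last, 2nd, 2nd-last, ...), then move the last character to the front.
So "gzljkanarqay" becomes "ngyzalqjrkaa".
(Check on "kvokovten": → "knveotkvo" → "oknveotkv" ✓)

ngyzalqjrkaa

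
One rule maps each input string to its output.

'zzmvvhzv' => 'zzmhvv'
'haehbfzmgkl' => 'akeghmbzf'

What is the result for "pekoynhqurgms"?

emkgoryunqh

The rule is to take characters alternately from the front and the back (1st, last, 2nd, 2nd-last, ...), then delete the first 2 characters.
On "pekoynhqurgms" that produces "emkgoryunqh".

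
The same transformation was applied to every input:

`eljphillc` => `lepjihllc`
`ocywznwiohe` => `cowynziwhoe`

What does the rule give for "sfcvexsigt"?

fsvcxeistg

Rule — swap each adjacent pair of characters (1↔2, 3↔4, ...).
On "sfcvexsigt" that produces "fsvcxeistg".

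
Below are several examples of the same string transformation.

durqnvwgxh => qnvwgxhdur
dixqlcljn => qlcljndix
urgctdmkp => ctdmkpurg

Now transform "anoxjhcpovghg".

The pattern: move the first 3 characters to the end (rotate left by 3).
"anoxjhcpovghg" → "xjhcpovghgano".

xjhcpovghgano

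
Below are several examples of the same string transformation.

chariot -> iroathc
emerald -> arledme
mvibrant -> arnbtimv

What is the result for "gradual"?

udaalrg

In each case the input is transformed by: move the last 3 characters to the front (rotate right by 3), then take characters alternately from the front and the back (1st, last, 2nd, 2nd-last, ...).
On "gradual": the first step gives "ualgrad", and the second then gives "udaalrg".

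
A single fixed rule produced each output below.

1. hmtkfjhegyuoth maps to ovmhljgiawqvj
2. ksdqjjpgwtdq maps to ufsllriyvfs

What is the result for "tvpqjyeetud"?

xrslaggvwf

The rule is to delete the first character, then shift every letter 2 places forward in the alphabet (wrapping around).
Working it through for "tvpqjyeetud": intermediate "vpqjyeetud", final "xrslaggvwf".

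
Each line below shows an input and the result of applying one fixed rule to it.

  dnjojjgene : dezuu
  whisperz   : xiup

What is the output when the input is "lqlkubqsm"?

gari

In each case the input is transformed by: keep every other character starting from the second (positions 2nd, 4th, 6th, ...), then shift every letter 10 places backward in the alphabet (wrapping around).
"lqlkubqsm" → "qkbs" → "gari".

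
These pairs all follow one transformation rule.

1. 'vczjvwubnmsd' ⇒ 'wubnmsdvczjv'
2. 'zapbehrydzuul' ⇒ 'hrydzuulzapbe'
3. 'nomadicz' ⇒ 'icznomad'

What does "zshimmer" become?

In each case the input is transformed by: move the first 2 characters to the end (rotate left by 2), then move the first 3 characters to the end (rotate left by 3).
On "zshimmer": the first step gives "himmerzs", and the second then gives "merzshim".

merzshim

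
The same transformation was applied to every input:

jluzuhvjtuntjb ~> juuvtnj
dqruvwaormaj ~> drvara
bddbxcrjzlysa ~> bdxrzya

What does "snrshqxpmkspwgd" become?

srhxmswd

In each case the input is transformed by: keep every other character starting from the first (positions 1st, 3rd, 5th, ...).
So "snrshqxpmkspwgd" becomes "srhxmswd".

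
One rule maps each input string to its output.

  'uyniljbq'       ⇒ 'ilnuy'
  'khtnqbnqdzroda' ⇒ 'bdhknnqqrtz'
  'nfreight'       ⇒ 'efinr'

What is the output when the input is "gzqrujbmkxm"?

bgjmqruz

Looking at the pairs, the operation is to delete the last 3 characters, then sort the characters into alphabetical order.
For "gzqrujbmkxm" the result is "bgjmqruz".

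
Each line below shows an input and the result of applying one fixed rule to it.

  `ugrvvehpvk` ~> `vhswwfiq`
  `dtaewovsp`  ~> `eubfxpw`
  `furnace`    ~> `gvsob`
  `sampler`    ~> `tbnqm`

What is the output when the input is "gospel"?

hptq

The pattern: delete the last 2 characters, then shift every letter 1 place forward in the alphabet (wrapping around).
"gospel" → "gosp" → "hptq".
(Check on "sampler": → "sampl" → "tbnqm" ✓)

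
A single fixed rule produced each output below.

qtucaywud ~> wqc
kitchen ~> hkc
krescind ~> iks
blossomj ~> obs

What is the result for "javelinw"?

In each case the input is transformed by: move the last 3 characters to the front (rotate right by 3), then keep one character in every 3, starting at position 1 (positions 1st, 4th, 7th, ...).
So "javelinw" becomes "ije".
(Check on "krescind": → "indkresc" → "iks" ✓)

ije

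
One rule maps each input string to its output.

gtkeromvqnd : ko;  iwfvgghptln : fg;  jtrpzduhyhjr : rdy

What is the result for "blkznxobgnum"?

Each output is the input with this applied: delete the last 3 characters, then keep one character in every 3, starting at position 3 (positions 3rd, 6th, 9th, ...).
Working it through for "blkznxobgnum": intermediate "blkznxobg", final "kxg".

kxg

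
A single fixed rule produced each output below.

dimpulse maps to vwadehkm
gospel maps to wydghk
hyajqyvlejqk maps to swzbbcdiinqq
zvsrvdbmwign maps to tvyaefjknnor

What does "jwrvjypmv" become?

bbehjnnoq

What's happening: sort the characters into alphabetical order, then shift every letter 8 places backward in the alphabet (wrapping around).
Applying that to "jwrvjypmv" gives "bbehjnnoq".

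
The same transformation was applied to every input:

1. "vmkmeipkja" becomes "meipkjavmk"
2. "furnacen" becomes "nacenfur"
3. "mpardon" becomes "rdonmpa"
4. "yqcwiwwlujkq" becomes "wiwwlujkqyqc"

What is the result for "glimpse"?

mpsegli

What's happening: move the first 3 characters to the end (rotate left by 3).
On "glimpse" that produces "mpsegli".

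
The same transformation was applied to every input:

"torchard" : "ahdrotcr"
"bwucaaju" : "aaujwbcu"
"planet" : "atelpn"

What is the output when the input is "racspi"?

cipars

What's happening: swap each adjacent pair of characters (1↔2, 3↔4, ...), then swap the front and back halves of the string.
Doing the same to "racspi": "cipars".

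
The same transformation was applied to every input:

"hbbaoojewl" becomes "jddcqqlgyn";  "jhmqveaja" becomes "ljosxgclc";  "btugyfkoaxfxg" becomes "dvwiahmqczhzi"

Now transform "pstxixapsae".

Each output is the input with this applied: shift every letter 2 places forward in the alphabet (wrapping around).
So "pstxixapsae" becomes "ruvzkzcrucg".

ruvzkzcrucg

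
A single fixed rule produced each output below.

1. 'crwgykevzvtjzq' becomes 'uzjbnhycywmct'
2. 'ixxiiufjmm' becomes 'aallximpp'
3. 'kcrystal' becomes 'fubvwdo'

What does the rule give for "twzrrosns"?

zcuurvqv

In each case the input is transformed by: delete the first character, then shift every letter 3 places forward in the alphabet (wrapping around).
Applying both steps to "twzrrosns": "wzrrosns", then "zcuurvqv".
(Check on "ixxiiufjmm": → "xxiiufjmm" → "aallximpp" ✓)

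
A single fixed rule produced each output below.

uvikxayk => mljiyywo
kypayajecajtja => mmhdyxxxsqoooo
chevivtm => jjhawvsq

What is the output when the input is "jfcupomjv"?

Looking at the pairs, the operation is to sort the characters into reverse alphabetical order, then shift every letter 12 places backward in the alphabet (wrapping around).
"jfcupomjv" → "vupomjjfc" → "jidcaxxtq".

jidcaxxtq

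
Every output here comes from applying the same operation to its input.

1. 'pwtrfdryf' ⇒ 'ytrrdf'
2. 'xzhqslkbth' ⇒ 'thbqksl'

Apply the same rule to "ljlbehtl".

tlhbe

The rule is to take characters alternately from the front and the back (1st, last, 2nd, 2nd-last, ...), then delete the first 3 characters.
Starting from "ljlbehtl": after the first operation, "lljtlhbe"; after the second, "tlhbe".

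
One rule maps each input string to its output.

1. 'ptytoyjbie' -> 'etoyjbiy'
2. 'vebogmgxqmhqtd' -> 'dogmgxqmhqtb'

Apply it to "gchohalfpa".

Looking at the pairs, the operation is to delete the first 2 characters, then swap the first and last characters.
"gchohalfpa" → "hohalfpa" → "aohalfph".

aohalfph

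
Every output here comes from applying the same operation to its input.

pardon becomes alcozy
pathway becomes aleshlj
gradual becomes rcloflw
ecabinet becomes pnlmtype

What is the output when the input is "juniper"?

ufytapc

The pattern: shift every letter 11 places forward in the alphabet (wrapping around).
For "juniper" the result is "ufytapc".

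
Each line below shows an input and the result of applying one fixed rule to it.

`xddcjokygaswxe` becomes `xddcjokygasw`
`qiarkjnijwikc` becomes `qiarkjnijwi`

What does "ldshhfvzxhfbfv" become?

In each case the input is transformed by: delete the last 2 characters.
For "ldshhfvzxhfbfv" the result is "ldshhfvzxhfb".

ldshhfvzxhfb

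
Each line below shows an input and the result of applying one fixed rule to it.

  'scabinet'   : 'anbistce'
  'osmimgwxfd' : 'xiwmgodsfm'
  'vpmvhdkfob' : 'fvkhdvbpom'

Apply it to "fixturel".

The transformation: take characters alternately from the front and the back (1st, last, 2nd, 2nd-last, ...), then swap the front and back halves of the string.
Working it through for "fixturel": intermediate "fliexrtu", final "xrtuflie".

xrtuflie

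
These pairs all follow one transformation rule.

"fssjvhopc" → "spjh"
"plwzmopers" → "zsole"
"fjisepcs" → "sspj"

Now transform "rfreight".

Rule — keep every other character starting from the second (positions 2nd, 4th, 6th, ...), then sort the characters into reverse alphabetical order.
Starting from "rfreight": after the first operation, "fegt"; after the second, "tgfe".

tgfe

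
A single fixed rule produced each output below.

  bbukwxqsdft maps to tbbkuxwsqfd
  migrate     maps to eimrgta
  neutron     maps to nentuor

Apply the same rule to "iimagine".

The rule is to swap each adjacent pair of characters (1↔2, 3↔4, ...), then move the last character to the front.
On "iimagine": the first step gives "iiamigen", and the second then gives "niiamige".

niiamige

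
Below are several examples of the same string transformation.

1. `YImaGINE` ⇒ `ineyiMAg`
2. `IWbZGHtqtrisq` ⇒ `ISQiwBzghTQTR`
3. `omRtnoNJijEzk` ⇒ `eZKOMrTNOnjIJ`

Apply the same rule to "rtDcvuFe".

In each case the input is transformed by: move the last 3 characters to the front (rotate right by 3), then flip the case of every letter.
On "rtDcvuFe": the first step gives "uFertDcv", and the second then gives "UfERTdCV".

UfERTdCV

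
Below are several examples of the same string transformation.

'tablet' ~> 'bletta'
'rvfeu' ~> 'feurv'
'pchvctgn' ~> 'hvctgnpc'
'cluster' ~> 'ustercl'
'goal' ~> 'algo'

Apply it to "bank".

nkba

The pattern: move the first 2 characters to the end (rotate left by 2).
So "bank" becomes "nkba".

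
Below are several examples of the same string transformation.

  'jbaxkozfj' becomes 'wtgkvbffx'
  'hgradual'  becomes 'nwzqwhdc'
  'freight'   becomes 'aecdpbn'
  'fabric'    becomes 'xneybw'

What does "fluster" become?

The pattern: shift every letter 4 places backward in the alphabet (wrapping around), then move the first 2 characters to the end (rotate left by 2).
Working it through for "fluster": intermediate "bhqopan", final "qopanbh".

qopanbh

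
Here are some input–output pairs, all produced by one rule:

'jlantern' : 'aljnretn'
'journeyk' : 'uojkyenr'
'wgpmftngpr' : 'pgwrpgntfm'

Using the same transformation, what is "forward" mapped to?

rofdraw

Looking at the pairs, the operation is to move the first 3 characters to the end (rotate left by 3), then reverse the string.
Working it through for "forward": intermediate "wardfor", final "rofdraw".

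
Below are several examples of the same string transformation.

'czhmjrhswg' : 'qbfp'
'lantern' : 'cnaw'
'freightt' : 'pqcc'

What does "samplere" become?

unan

In each case the input is transformed by: shift every letter 9 places forward in the alphabet (wrapping around), then keep only the last 4 characters.
On "samplere": the first step gives "bjvyunan", and the second then gives "unan".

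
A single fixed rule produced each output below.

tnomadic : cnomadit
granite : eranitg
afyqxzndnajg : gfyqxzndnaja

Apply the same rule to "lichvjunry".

The rule is to swap the first and last characters.
So "lichvjunry" becomes "yichvjunrl".

yichvjunrl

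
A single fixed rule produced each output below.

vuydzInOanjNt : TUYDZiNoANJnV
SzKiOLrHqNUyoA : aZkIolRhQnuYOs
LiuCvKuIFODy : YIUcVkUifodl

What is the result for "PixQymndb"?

BIXqYMNDp

Rule — swap the first and last characters, then flip the case of every letter.
Doing the same to "PixQymndb": "BIXqYMNDp".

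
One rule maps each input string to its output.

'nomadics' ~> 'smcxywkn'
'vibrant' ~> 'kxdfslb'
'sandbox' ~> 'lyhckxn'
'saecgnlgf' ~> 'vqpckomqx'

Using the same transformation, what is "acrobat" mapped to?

Looking at the pairs, the operation is to shift every letter 10 places forward in the alphabet (wrapping around), then move the last 3 characters to the front (rotate right by 3).
Applying that to "acrobat" gives "lkdkmby".

lkdkmby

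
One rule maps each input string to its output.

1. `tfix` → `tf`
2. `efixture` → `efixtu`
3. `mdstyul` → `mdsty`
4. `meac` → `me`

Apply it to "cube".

Rule — delete the last 2 characters.
Doing the same to "cube": "cu".

cu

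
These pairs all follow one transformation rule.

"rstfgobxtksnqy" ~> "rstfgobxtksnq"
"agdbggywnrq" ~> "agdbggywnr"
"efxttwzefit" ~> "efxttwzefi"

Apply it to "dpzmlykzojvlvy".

dpzmlykzojvlv

What's happening: delete the last character.
Doing the same to "dpzmlykzojvlvy": "dpzmlykzojvlv".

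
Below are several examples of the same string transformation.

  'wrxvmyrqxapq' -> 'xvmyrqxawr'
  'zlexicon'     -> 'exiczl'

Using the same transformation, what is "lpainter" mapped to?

Looking at the pairs, the operation is to delete the last 2 characters, then move the first 2 characters to the end (rotate left by 2).
Applying both steps to "lpainter": "lpaint", then "aintlp".

aintlp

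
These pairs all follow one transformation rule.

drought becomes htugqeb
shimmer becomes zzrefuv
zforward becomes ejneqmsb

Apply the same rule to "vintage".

The rule is to move the first 3 characters to the end (rotate left by 3), then shift every letter 13 places forward in the alphabet (wrapping around) — i.e. ROT13.
For "vintage", step one produces "tagevin"; step two turns that into "gntriva".
(Check on "drought": → "ughtdro" → "htugqeb" ✓)

gntriva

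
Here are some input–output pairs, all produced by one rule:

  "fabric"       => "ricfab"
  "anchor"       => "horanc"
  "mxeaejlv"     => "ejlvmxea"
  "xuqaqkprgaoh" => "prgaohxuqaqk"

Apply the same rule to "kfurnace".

Looking at the pairs, the operation is to swap the front and back halves of the string.
On "kfurnace" that produces "nacekfur".

nacekfur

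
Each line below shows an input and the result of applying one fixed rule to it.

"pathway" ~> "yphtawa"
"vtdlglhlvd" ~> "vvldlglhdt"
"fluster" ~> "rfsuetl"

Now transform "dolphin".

ndpliho

What's happening: swap each adjacent pair of characters (1↔2, 3↔4, ...), then swap the first and last characters.
For "dolphin" the result is "ndpliho".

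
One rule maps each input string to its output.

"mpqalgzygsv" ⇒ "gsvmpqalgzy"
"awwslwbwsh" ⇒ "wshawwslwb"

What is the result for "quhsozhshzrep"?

repquhsozhshz

The pattern: move the last 3 characters to the front (rotate right by 3).
Doing the same to "quhsozhshzrep": "repquhsozhshz".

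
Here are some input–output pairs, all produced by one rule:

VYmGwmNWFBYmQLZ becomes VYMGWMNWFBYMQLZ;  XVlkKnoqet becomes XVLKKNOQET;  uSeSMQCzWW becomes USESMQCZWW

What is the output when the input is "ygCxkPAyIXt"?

What's happening: convert every letter to uppercase.
For "ygCxkPAyIXt" the result is "YGCXKPAYIXT".

YGCXKPAYIXT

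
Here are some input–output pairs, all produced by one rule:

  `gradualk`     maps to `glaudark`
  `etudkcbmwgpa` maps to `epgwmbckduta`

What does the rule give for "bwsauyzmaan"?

baamzyuaswn

The transformation: reverse the string, then swap the first and last characters.
On "bwsauyzmaan": the first step gives "naamzyuaswb", and the second then gives "baamzyuaswn".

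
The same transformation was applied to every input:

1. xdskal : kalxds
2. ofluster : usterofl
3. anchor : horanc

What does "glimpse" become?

Looking at the pairs, the operation is to move the first 3 characters to the end (rotate left by 3).
Applying that to "glimpse" gives "mpsegli".

mpsegli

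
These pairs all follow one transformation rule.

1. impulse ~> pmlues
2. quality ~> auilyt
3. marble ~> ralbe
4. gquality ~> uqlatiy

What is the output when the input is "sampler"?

malpre

The rule is to delete the first character, then swap each adjacent pair of characters (1↔2, 3↔4, ...).
Starting from "sampler": after the first operation, "ampler"; after the second, "malpre".
(Check on "gquality": → "quality" → "uqlatiy" ✓)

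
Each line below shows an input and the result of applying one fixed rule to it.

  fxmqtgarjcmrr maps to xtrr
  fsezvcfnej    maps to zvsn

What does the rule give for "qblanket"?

Rule — sort the characters into reverse alphabetical order, then keep only the first 4 characters.
"qblanket" → "tqnl".

tqnl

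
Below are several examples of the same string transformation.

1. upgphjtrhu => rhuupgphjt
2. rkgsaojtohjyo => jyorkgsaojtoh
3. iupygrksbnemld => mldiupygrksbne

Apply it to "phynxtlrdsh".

dshphynxtlr

In each case the input is transformed by: move the last 3 characters to the front (rotate right by 3).
Applying that to "phynxtlrdsh" gives "dshphynxtlr".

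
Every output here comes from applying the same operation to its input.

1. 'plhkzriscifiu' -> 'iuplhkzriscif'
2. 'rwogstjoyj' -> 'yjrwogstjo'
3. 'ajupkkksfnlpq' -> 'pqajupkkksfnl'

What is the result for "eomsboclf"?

lfeomsboc

The transformation: move the last 2 characters to the front (rotate right by 2).
On "eomsboclf" that produces "lfeomsboc".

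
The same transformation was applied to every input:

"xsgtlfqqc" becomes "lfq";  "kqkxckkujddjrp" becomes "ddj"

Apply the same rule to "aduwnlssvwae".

svw

What's happening: move the last 2 characters to the front (rotate right by 2), then keep only the last 3 characters.
Working it through for "aduwnlssvwae": intermediate "aeaduwnlssvw", final "svw".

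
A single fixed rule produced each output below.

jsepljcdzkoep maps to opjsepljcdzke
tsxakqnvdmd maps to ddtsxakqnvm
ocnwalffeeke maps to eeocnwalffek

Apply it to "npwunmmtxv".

Looking at the pairs, the operation is to move the last 2 characters to the front (rotate right by 2), then swap the first and last characters.
Starting from "npwunmmtxv": after the first operation, "xvnpwunmmt"; after the second, "tvnpwunmmx".

tvnpwunmmx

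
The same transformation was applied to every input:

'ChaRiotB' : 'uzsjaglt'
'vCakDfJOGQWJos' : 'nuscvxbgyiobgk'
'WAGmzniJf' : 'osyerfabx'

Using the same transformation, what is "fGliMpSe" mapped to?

Rule — shift every letter 8 places backward in the alphabet (wrapping around), then convert every letter to lowercase.
Starting from "fGliMpSe": after the first operation, "xYdaEhKw"; after the second, "xydaehkw".

xydaehkw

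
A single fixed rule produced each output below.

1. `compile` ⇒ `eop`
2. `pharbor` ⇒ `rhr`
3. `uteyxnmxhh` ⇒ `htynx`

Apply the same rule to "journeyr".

Rule — move the last 2 characters to the front (rotate right by 2), then keep every other character starting from the second (positions 2nd, 4th, 6th, ...).
Working it through for "journeyr": intermediate "yrjourne", final "rore".

rore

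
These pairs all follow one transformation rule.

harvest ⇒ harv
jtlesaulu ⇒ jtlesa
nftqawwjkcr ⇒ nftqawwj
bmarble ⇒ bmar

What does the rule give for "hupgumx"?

Rule — delete the last 3 characters.
Applying that to "hupgumx" gives "hupg".

hupg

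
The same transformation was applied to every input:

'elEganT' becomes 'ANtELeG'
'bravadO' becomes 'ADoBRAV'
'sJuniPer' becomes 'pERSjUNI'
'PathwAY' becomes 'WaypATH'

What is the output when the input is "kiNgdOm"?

The transformation: flip the case of every letter, then move the last 3 characters to the front (rotate right by 3).
Working it through for "kiNgdOm": intermediate "KInGDoM", final "DoMKInG".

DoMKInG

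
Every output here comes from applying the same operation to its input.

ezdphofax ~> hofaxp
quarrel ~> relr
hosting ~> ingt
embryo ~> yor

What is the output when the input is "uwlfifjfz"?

What's happening: delete the first 3 characters, then move the first character to the end.
Working it through for "uwlfifjfz": intermediate "fifjfz", final "ifjfzf".

ifjfzf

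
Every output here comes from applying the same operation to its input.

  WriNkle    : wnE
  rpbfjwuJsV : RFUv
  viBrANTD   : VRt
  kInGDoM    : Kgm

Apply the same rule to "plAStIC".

The transformation: flip the case of every letter, then keep one character in every 3, starting at position 1 (positions 1st, 4th, 7th, ...).
On "plAStIC": the first step gives "PLasTic", and the second then gives "Psc".

Psc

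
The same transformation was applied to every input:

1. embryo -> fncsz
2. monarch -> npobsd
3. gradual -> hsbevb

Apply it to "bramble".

In each case the input is transformed by: shift every letter 1 place forward in the alphabet (wrapping around), then delete the last character.
Starting from "bramble": after the first operation, "csbncmf"; after the second, "csbncm".

csbncm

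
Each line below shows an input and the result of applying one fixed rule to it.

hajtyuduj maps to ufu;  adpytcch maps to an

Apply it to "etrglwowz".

The pattern: shift every letter 11 places forward in the alphabet (wrapping around), then keep one character in every 3, starting at position 3 (positions 3rd, 6th, 9th, ...).
For "etrglwowz" the result is "chk".
(Check on "hajtyuduj": → "sluejfofu" → "ufu" ✓)

chk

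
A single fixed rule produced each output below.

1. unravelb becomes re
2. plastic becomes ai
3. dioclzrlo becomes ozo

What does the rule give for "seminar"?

Looking at the pairs, the operation is to keep one character in every 3, starting at position 3 (positions 3rd, 6th, 9th, ...).
Applying that to "seminar" gives "ma".

ma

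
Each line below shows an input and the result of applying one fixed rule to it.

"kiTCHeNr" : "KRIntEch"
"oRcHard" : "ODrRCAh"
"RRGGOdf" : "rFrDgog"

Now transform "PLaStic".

pClIATs

Looking at the pairs, the operation is to take characters alternately from the front and the back (1st, last, 2nd, 2nd-last, ...), then flip the case of every letter.
For "PLaStic", step one produces "PcLiatS"; step two turns that into "pClIATs".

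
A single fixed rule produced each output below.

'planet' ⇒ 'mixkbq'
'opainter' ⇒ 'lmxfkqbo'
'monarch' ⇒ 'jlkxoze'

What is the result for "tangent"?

What's happening: shift every letter 3 places backward in the alphabet (wrapping around).
For "tangent" the result is "qxkdbkq".

qxkdbkq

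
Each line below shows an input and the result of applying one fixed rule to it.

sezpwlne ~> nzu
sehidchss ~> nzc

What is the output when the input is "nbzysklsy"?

What's happening: shift every letter 5 places backward in the alphabet (wrapping around), then keep only the first 3 characters.
Working it through for "nbzysklsy": intermediate "iwutnfgnt", final "iwu".

iwu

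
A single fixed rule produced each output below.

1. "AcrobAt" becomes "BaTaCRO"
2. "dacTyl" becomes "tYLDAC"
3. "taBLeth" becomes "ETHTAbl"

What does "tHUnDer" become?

Looking at the pairs, the operation is to move the last 3 characters to the front (rotate right by 3), then flip the case of every letter.
On "tHUnDer" that produces "dERThuN".

dERThuN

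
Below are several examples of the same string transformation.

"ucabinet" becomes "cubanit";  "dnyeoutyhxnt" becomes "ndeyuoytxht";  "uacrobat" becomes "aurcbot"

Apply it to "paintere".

apniete

The transformation: swap each adjacent pair of characters (1↔2, 3↔4, ...), then delete the last character.
On "paintere": the first step gives "apnieter", and the second then gives "apniete".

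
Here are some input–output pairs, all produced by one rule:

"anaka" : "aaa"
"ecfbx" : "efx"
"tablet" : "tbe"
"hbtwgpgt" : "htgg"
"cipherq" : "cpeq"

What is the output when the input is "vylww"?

vlw

The transformation: keep every other character starting from the first (positions 1st, 3rd, 5th, ...).
Doing the same to "vylww": "vlw".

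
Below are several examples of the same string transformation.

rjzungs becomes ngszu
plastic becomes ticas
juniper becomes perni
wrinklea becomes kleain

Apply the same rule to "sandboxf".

boxfnd

The pattern: delete the first 2 characters, then move the first 2 characters to the end (rotate left by 2).
Starting from "sandboxf": after the first operation, "ndboxf"; after the second, "boxfnd".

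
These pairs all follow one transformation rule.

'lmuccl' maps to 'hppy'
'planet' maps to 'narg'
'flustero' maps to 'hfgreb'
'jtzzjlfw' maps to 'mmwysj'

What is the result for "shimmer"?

vzzre

Each output is the input with this applied: delete the first 2 characters, then shift every letter 13 places forward in the alphabet (wrapping around) — i.e. ROT13.
For "shimmer", step one produces "immer"; step two turns that into "vzzre".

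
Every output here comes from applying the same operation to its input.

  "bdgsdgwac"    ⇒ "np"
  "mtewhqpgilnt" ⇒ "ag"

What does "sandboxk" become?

kx

Looking at the pairs, the operation is to shift every letter 13 places forward in the alphabet (wrapping around) — i.e. ROT13, then keep only the last 2 characters.
On "sandboxk": the first step gives "fnaqobkx", and the second then gives "kx".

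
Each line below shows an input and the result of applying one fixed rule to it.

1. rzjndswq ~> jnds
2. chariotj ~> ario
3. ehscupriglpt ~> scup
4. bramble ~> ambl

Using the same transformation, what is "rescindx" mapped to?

scin

The rule is to move the first 2 characters to the end (rotate left by 2), then keep only the first 4 characters.
Starting from "rescindx": after the first operation, "scindxre"; after the second, "scin".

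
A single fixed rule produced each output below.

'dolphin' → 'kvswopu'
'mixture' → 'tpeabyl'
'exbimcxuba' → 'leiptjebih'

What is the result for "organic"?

What's happening: shift every letter 7 places forward in the alphabet (wrapping around).
For "organic" the result is "vynhupj".

vynhupj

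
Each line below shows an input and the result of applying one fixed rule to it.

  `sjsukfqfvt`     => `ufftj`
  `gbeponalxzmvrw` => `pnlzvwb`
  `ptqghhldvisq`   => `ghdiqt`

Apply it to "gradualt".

Rule — keep every other character starting from the second (positions 2nd, 4th, 6th, ...), then move the first character to the end.
Working it through for "gradualt": intermediate "rdat", final "datr".
(Check on "gbeponalxzmvrw": → "bpnlzvw" → "pnlzvwb" ✓)

datr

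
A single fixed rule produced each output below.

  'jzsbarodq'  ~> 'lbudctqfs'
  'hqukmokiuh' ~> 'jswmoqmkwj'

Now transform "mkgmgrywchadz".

Each output is the input with this applied: shift every letter 2 places forward in the alphabet (wrapping around).
For "mkgmgrywchadz" the result is "omioitayejcfb".

omioitayejcfb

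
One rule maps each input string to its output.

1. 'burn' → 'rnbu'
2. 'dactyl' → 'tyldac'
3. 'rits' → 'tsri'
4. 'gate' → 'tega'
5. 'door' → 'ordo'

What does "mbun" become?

The transformation: swap the front and back halves of the string.
Applying that to "mbun" gives "unmb".

unmb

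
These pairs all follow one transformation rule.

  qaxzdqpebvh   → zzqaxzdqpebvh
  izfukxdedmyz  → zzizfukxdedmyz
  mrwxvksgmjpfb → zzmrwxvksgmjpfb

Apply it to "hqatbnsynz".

In each case the input is transformed by: prepend "zz".
So "hqatbnsynz" becomes "zzhqatbnsynz".

zzhqatbnsynz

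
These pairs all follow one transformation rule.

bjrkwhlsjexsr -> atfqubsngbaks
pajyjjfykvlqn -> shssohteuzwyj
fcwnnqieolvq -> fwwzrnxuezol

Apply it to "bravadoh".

jejmxqka

The pattern: shift every letter 9 places forward in the alphabet (wrapping around), then move the first 2 characters to the end (rotate left by 2).
Working it through for "bravadoh": intermediate "kajejmxq", final "jejmxqka".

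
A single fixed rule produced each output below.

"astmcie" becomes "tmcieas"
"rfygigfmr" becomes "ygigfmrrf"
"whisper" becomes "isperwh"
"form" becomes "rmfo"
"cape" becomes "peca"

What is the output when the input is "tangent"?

ngentta

In each case the input is transformed by: move the first 2 characters to the end (rotate left by 2).
So "tangent" becomes "ngentta".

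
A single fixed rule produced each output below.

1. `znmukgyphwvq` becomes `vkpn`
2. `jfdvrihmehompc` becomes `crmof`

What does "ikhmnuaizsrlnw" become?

Each output is the input with this applied: keep one character in every 3, starting at position 2 (positions 2nd, 5th, 8th, ...), then swap the first and last characters.
Doing the same to "ikhmnuaizsrlnw": "wnirk".

wnirk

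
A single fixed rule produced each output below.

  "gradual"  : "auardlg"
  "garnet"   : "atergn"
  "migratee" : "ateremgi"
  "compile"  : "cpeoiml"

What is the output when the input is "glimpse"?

The pattern: sort the characters into alphabetical order, then take characters alternately from the front and the back (1st, last, 2nd, 2nd-last, ...).
Applying both steps to "glimpse": "egilmps", then "esgpiml".

esgpiml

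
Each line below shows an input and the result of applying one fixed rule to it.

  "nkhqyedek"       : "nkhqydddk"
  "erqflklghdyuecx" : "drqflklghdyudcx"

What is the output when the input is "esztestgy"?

The pattern: replace every "e" with "d".
So "esztestgy" becomes "dsztdstgy".

dsztdstgy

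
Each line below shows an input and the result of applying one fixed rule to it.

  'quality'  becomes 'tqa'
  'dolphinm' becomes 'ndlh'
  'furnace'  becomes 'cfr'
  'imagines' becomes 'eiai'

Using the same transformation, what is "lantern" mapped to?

The rule is to move the last 3 characters to the front (rotate right by 3), then keep every other character starting from the second (positions 2nd, 4th, 6th, ...).
So "lantern" becomes "rln".

rln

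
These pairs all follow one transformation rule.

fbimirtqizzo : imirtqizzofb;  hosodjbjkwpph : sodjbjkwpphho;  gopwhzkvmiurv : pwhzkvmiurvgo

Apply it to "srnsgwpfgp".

Each output is the input with this applied: move the first 2 characters to the end (rotate left by 2).
So "srnsgwpfgp" becomes "nsgwpfgpsr".

nsgwpfgpsr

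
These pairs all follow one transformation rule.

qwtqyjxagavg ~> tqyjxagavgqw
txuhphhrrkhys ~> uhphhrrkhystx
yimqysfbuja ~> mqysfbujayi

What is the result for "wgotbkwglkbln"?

otbkwglkblnwg

The transformation: move the first 2 characters to the end (rotate left by 2).
On "wgotbkwglkbln" that produces "otbkwglkblnwg".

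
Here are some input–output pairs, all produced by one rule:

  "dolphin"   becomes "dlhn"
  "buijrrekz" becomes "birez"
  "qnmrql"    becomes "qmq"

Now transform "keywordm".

kyod

Each output is the input with this applied: keep every other character starting from the first (positions 1st, 3rd, 5th, ...).
So "keywordm" becomes "kyod".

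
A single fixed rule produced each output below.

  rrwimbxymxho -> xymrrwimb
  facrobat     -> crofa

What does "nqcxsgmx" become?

cxsnq

The pattern: delete the last 3 characters, then move the last 3 characters to the front (rotate right by 3).
Starting from "nqcxsgmx": after the first operation, "nqcxs"; after the second, "cxsnq".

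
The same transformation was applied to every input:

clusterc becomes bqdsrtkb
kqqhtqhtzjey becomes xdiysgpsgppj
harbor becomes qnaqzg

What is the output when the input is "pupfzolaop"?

onzknyeoto

What's happening: reverse the string, then shift every letter 1 place backward in the alphabet (wrapping around).
"pupfzolaop" → "poalozfpup" → "onzknyeoto".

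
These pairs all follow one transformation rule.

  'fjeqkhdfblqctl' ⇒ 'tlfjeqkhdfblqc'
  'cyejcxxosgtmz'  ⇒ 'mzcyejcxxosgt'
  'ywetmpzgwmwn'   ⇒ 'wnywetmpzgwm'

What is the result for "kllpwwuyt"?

The pattern: move the last 2 characters to the front (rotate right by 2).
Applying that to "kllpwwuyt" gives "ytkllpwwu".

ytkllpwwu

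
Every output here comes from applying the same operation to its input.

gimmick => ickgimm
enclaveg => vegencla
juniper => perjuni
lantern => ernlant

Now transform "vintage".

agevint

What's happening: move the last 3 characters to the front (rotate right by 3).
Doing the same to "vintage": "agevint".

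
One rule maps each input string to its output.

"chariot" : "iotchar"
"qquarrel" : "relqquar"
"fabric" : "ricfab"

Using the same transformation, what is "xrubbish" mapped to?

Each output is the input with this applied: move the last 3 characters to the front (rotate right by 3).
Doing the same to "xrubbish": "ishxrubb".

ishxrubb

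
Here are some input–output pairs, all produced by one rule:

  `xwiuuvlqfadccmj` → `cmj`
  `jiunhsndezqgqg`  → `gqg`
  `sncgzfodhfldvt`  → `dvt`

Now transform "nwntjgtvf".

The transformation: keep only the last 3 characters.
Applying that to "nwntjgtvf" gives "tvf".

tvf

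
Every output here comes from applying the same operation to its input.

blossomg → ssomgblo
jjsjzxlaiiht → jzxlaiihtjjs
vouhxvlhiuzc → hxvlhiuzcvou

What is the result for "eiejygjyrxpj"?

Rule — move the first 3 characters to the end (rotate left by 3).
"eiejygjyrxpj" → "jygjyrxpjeie".

jygjyrxpjeie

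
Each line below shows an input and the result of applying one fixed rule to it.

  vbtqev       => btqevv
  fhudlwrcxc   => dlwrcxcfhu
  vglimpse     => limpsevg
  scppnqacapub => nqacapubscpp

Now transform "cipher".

What's happening: move the last 2 characters to the front (rotate right by 2), then swap the front and back halves of the string.
On "cipher": the first step gives "erciph", and the second then gives "ipherc".

ipherc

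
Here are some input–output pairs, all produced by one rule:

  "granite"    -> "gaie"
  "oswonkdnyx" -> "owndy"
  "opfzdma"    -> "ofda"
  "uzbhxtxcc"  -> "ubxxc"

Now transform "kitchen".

kthn

The rule is to keep every other character starting from the first (positions 1st, 3rd, 5th, ...).
For "kitchen" the result is "kthn".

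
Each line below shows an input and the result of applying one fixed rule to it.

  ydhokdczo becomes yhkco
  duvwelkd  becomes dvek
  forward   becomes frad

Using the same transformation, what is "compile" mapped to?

cmie

What's happening: keep every other character starting from the first (positions 1st, 3rd, 5th, ...).
Applying that to "compile" gives "cmie".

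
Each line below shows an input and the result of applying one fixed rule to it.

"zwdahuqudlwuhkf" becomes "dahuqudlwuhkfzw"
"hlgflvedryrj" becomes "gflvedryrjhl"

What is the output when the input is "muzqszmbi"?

zqszmbimu

The rule is to move the first 2 characters to the end (rotate left by 2).
So "muzqszmbi" becomes "zqszmbimu".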